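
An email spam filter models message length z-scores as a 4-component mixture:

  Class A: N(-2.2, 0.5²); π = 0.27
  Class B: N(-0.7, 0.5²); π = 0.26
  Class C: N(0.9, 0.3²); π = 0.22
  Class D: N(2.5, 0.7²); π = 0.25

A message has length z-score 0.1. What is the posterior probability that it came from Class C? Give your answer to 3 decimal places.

0.126

By Bayes' theorem, P(k | x) = π_k f_k(x) / Σ_j π_j f_j(x).
Component likelihoods at x = 0.1:
  f_A = 2.02817e-05
  f_B = 0.221842
  f_C = 0.0379866
  f_D = 0.0015967
Multiply by the mixture weights:
  π_A·f_A = 0.27 × 2.02817e-05 = 5.47606e-06
  π_B·f_B = 0.26 × 0.221842 = 0.0576788
  π_C·f_C = 0.22 × 0.0379866 = 0.00835706
  π_D·f_D = 0.25 × 0.0015967 = 0.000399176
Evidence: 5.47606e-06 + 0.0576788 + 0.00835706 + 0.000399176 = 0.0664405
P(Class C | the observation) ≈ 0.126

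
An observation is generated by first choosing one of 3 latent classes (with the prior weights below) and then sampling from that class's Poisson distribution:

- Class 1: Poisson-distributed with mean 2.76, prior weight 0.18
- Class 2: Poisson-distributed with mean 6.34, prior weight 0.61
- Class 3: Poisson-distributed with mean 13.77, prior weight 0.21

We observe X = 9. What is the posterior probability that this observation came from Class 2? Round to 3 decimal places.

0.816

Posterior ∝ prior × likelihood, so P(k | x) ∝ π_k f_k(x); normalise over all components.
Evaluate each component's likelihood at the observed value:
  f_1 = e^(−2.76)·2.76^9/9! = 0.00162094
  f_2 = e^(−6.34)·6.34^9/9! = 0.0804662
  f_3 = e^(−13.77)·13.77^9/9! = 0.0513343
Prior × likelihood for each component:
  π_1·f_1 = 0.18 × 0.00162094 = 0.000291769
  π_2·f_2 = 0.61 × 0.0804662 = 0.0490844
  π_3·f_3 = 0.21 × 0.0513343 = 0.0107802
Sum: 0.000291769 + 0.0490844 + 0.0107802 = 0.0601563
P(Class 2 | 9) = 0.0490844 / 0.0601563 ≈ 0.816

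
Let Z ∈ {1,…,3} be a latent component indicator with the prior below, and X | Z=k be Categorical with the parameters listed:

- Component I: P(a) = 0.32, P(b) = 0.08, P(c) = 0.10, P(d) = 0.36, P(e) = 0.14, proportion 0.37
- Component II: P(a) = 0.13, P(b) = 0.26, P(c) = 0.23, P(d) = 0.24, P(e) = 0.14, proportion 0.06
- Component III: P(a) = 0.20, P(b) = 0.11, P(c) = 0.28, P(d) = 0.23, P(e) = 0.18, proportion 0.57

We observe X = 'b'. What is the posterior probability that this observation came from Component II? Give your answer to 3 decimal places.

The responsibility of component k is w_k f_k(x) divided by Σ_j w_j f_j(x).
Component likelihoods at x = 'b':
  f_I = 0.08
  f_II = 0.26
  f_III = 0.11
Unnormalised posteriors:
  w_I·f_I = 0.37 × 0.08 = 0.0296
  w_II·f_II = 0.06 × 0.26 = 0.0156
  w_III·f_III = 0.57 × 0.11 = 0.0627
Sum: 0.0296 + 0.0156 + 0.0627 = 0.1079
Responsibility of Component II: 0.0156 / 0.1079 ≈ 0.145

0.145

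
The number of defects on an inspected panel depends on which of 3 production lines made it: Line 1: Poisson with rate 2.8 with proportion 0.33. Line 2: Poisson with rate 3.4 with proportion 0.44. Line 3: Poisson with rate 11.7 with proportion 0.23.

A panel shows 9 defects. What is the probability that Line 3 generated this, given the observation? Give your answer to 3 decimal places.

0.877

By Bayes' theorem, P(k | x) = w_k f_k(x) / Σ_j w_j f_j(x).
Evaluate each component's likelihood at the observed value:
  p_1 = e^(−2.8)·2.8^9/9! = 0.0017727
  p_2 = e^(−3.4)·3.4^9/9! = 0.00558401
  p_3 = e^(−11.7)·11.7^9/9! = 0.0938997
Multiply by the mixture weights:
  w_1·p_1 = 0.33 × 0.0017727 = 0.00058499
  w_2·p_2 = 0.44 × 0.00558401 = 0.00245696
  w_3·p_3 = 0.23 × 0.0938997 = 0.0215969
Marginal: 0.00058499 + 0.00245696 + 0.0215969 = 0.0246389
P(Line 3 | the observation) ≈ 0.877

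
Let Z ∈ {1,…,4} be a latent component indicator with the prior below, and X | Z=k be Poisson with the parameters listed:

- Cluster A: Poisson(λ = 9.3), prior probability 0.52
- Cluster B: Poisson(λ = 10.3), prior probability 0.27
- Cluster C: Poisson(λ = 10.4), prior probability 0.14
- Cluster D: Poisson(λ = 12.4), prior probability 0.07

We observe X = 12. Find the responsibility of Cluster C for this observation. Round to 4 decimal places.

Posterior ∝ prior × likelihood, so P(k | x) ∝ w_k f_k(x); normalise over all components.
Component likelihoods at x = 12:
  f_A = e^(−9.3)·9.3^12/12! = 0.079895
  f_B = e^(−10.3)·10.3^12/12! = 0.10011
  f_C = e^(−10.4)·10.4^12/12! = 0.101719
  f_D = e^(−12.4)·12.4^12/12! = 0.113624
Prior × likelihood for each component:
  w_A·f_A = 0.52 × 0.079895 = 0.0415454
  w_B·f_B = 0.27 × 0.10011 = 0.0270296
  w_C·f_C = 0.14 × 0.101719 = 0.0142406
  w_D·f_D = 0.07 × 0.113624 = 0.00795371
Sum: 0.0415454 + 0.0270296 + 0.0142406 + 0.00795371 = 0.0907694
P(Cluster C | data) = 0.0142406 / 0.0907694 ≈ 0.1569

0.1569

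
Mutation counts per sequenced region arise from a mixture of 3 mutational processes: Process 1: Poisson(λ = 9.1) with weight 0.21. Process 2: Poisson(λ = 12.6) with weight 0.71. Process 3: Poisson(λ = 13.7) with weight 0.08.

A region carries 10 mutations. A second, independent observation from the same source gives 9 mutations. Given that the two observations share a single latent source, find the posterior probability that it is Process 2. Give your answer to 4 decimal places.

0.5778

P(component k | x) = π_k·f_k(x) / marginal(x), where marginal(x) = Σ_j π_j·f_j(x).
Since both observations come from the same component, the likelihood for component k is f_k(x₁)·f_k(x₂).
  p_1 = [e^(−9.1)·9.1^10/10! = 0.119832] × [0.131683] = 0.0157798
  p_2 = [e^(−12.6)·12.6^10/10! = 0.0937199] × [0.0743809] = 0.00697097
  p_3 = [e^(−13.7)·13.7^10/10! = 0.0720457] × [0.0525881] = 0.00378875
Weight by the priors:
  π_1·p_1 = 0.21 × 0.0157798 = 0.00331375
  π_2·p_2 = 0.71 × 0.00697097 = 0.00494939
  π_3·p_3 = 0.08 × 0.00378875 = 0.0003031
Evidence: 0.00331375 + 0.00494939 + 0.0003031 = 0.00856624
P(Process 2 | x) = 0.00494939 / 0.00856624 ≈ 0.5778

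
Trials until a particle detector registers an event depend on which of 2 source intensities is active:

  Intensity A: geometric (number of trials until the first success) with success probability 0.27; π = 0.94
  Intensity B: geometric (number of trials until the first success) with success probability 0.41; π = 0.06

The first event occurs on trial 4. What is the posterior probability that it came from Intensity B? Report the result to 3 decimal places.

0.049

Apply Bayes' rule: the posterior for each component is proportional to its prior times its likelihood at x.
Evaluate each component's likelihood at the observed value:
  L_A = 0.105035
  L_B = 0.0842054
Prior × likelihood for each component:
  P(Z=A)·L_A = 0.94 × 0.105035 = 0.0987325
  P(Z=B)·L_B = 0.06 × 0.0842054 = 0.00505232
Denominator: 0.0987325 + 0.00505232 = 0.103785
P(Intensity B | data) ≈ 0.049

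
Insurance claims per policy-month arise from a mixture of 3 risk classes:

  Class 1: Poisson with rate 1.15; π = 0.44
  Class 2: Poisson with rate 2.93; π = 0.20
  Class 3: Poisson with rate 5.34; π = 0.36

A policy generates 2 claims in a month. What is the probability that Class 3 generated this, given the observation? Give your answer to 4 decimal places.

0.1514

By Bayes' theorem, P(k | x) = π_k f_k(x) / Σ_j π_j f_j(x).
Component likelihoods at x = 2 claims:
  L_1 = 0.209376
  L_2 = 0.229204
  L_3 = 0.0683786
Weight by the priors:
  π_1·L_1 = 0.44 × 0.209376 = 0.0921255
  π_2·L_2 = 0.20 × 0.229204 = 0.0458408
  π_3·L_3 = 0.36 × 0.0683786 = 0.0246163
Normaliser: 0.0921255 + 0.0458408 + 0.0246163 = 0.162583
So the posterior for Class 3 is 0.0246163 / 0.162583 ≈ 0.1514.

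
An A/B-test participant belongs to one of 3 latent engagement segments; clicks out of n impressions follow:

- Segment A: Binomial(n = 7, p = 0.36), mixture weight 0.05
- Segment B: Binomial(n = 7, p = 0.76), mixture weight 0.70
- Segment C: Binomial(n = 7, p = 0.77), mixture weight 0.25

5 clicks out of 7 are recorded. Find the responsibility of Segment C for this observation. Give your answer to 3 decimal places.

Posterior ∝ prior × likelihood, so P(k | x) ∝ π_k f_k(x); normalise over all components.
Binomial probabilities:
  f_A = C(7,5)·0.36^5·0.64^2 = 21·0.00604662·0.4096 = 0.0520106
  f_B = C(7,5)·0.76^5·0.24^2 = 21·0.253553·0.0576 = 0.306697
  f_C = C(7,5)·0.77^5·0.23^2 = 21·0.270678·0.0529 = 0.300697
Unnormalised posteriors:
  π_A·f_A = 0.05 × 0.0520106 = 0.00260053
  π_B·f_B = 0.70 × 0.306697 = 0.214688
  π_C·f_C = 0.25 × 0.300697 = 0.0751742
Sum: 0.00260053 + 0.214688 + 0.0751742 = 0.292463
P(Segment C | x) = 0.0751742 / 0.292463 ≈ 0.257

0.257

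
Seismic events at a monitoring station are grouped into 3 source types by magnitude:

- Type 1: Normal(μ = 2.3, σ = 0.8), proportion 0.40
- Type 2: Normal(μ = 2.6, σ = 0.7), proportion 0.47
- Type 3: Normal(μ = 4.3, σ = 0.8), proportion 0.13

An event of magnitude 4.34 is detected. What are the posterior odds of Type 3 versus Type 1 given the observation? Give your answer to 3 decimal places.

The posterior odds equal the prior odds times the likelihood ratio: (w_i/w_j)·(f_i(x)/f_j(x)).
Evaluate each component's likelihood at the observed value:
  f_1 = (1/(0.8·√(2π)))·exp(−(4.34−2.3)²/(2·0.8²)) = 0.498678·exp(-3.25125) = 0.0193117
  f_2 = (1/(0.7·√(2π)))·exp(−(4.34−2.6)²/(2·0.7²)) = 0.569918·exp(-3.08939) = 0.0259482
  f_3 = (1/(0.8·√(2π)))·exp(−(4.34−4.3)²/(2·0.8²)) = 0.498678·exp(-0.00125) = 0.498055
Posterior odds = (w_3·f_3) / (w_1·f_1) = (0.13·0.498055) / (0.40·0.0193117) = 0.0647471 / 0.00772467 ≈ 8.382

8.382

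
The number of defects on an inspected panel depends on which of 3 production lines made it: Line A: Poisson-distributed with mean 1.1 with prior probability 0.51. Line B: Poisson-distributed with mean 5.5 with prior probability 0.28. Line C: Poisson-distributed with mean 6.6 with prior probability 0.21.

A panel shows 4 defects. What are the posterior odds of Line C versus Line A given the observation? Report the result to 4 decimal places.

The posterior odds equal the prior odds times the likelihood ratio: (π_i/π_j)·(f_i(x)/f_j(x)).
Poisson probabilities:
  L_A = e^(−1.1)·1.1^4/4! = 0.0203065
  L_B = e^(−5.5)·5.5^4/4! = 0.155819
  L_C = e^(−6.6)·6.6^4/4! = 0.107553
Posterior odds = (π_C·L_C) / (π_A·L_A) = (0.21·0.107553) / (0.51·0.0203065) = 0.022586 / 0.0103563 ≈ 2.1809

2.1809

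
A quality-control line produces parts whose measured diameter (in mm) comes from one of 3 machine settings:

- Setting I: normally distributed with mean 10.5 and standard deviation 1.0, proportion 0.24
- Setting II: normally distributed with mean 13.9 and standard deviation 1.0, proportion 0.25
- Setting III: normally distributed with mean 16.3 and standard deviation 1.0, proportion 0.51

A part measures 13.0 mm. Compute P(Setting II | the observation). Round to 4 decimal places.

The responsibility of component k is P(Z=k) f_k(x) divided by Σ_j P(Z=j) f_j(x).
Component likelihoods at x = 13.0 mm:
  p_I = (1/(1.0·√(2π)))·exp(−(13.0−10.5)²/(2·1.0²)) = 0.398942·exp(-3.12500) = 0.0175283
  p_II = (1/(1.0·√(2π)))·exp(−(13.0−13.9)²/(2·1.0²)) = 0.398942·exp(-0.40500) = 0.266085
  p_III = (1/(1.0·√(2π)))·exp(−(13.0−16.3)²/(2·1.0²)) = 0.398942·exp(-5.44500) = 0.00172257
Weight by the priors:
  P(Z=I)·p_I = 0.24 × 0.0175283 = 0.00420679
  P(Z=II)·p_II = 0.25 × 0.266085 = 0.0665213
  P(Z=III)·p_III = 0.51 × 0.00172257 = 0.00087851
Normaliser: 0.00420679 + 0.0665213 + 0.00087851 = 0.0716066
P(Setting II | data) = 0.0665213 / 0.0716066 ≈ 0.9290

0.9290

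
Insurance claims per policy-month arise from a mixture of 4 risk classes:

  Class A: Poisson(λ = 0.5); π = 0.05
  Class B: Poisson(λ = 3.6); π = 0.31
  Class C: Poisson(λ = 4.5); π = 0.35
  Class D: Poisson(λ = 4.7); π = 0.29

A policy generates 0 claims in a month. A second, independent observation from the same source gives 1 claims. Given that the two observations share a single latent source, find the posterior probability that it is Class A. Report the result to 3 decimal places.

P(component k | x) = w_k·f_k(x) / marginal(x), where marginal(x) = Σ_j w_j·f_j(x).
Since both observations come from the same component, the likelihood for component k is f_k(x₁)·f_k(x₂).
  L_A = [e^(−0.5)·0.5^0/0! = 0.606531] × [0.303265] = 0.18394
  L_B = [e^(−3.6)·3.6^0/0! = 0.0273237] × [0.0983654] = 0.00268771
  L_C = [e^(−4.5)·4.5^0/0! = 0.011109] × [0.0499905] = 0.000555344
  L_D = [e^(−4.7)·4.7^0/0! = 0.00909528] × [0.0427478] = 0.000388803
Multiply by the mixture weights:
  w_A·L_A = 0.05 × 0.18394 = 0.00919699
  w_B·L_B = 0.31 × 0.00268771 = 0.00083319
  w_C·L_C = 0.35 × 0.000555344 = 0.00019437
  w_D·L_D = 0.29 × 0.000388803 = 0.000112753
Sum: 0.00919699 + 0.00083319 + 0.00019437 + 0.000112753 = 0.0103373
P(Class A | x₁,x₂) = 0.00919699 / 0.0103373 ≈ 0.890

0.890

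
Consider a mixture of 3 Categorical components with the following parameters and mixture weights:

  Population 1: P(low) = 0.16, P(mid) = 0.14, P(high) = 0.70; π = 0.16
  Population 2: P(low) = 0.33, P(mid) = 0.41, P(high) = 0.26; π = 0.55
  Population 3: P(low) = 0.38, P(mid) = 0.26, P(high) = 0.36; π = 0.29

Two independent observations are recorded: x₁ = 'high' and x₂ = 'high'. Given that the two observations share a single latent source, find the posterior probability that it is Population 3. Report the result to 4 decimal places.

0.2454

Posterior ∝ prior × likelihood, so P(k | x) ∝ π_k f_k(x); normalise over all components.
Since both observations come from the same component, the likelihood for component k is f_k(x₁)·f_k(x₂).
  f_1 = [0.7] × [0.7] = 0.49
  f_2 = [0.26] × [0.26] = 0.0676
  f_3 = [0.36] × [0.36] = 0.1296
Unnormalised posteriors:
  π_1·f_1 = 0.16 × 0.49 = 0.0784
  π_2·f_2 = 0.55 × 0.0676 = 0.03718
  π_3·f_3 = 0.29 × 0.1296 = 0.037584
Sum: 0.0784 + 0.03718 + 0.037584 = 0.153164
P(Population 3 | x₁, x₂) = 0.037584 / 0.153164 ≈ 0.2454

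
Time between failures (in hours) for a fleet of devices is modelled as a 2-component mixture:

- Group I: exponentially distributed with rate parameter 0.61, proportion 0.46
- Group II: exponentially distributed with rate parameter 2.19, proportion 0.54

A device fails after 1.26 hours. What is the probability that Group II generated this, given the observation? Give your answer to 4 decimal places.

The responsibility of component k is π_k f_k(x) divided by Σ_j π_j f_j(x).
Evaluate each component's likelihood at the observed value:
  f_I = 0.61·e^(−0.61·1.26) = 0.61·e^(−0.7686) = 0.282834
  f_II = 2.19·e^(−2.19·1.26) = 2.19·e^(−2.7594) = 0.138692
Weight by the priors:
  π_I·f_I = 0.46 × 0.282834 = 0.130103
  π_II·f_II = 0.54 × 0.138692 = 0.0748938
Marginal: 0.130103 + 0.0748938 = 0.204997
So the posterior for Group II is 0.0748938 / 0.204997 ≈ 0.3653.

0.3653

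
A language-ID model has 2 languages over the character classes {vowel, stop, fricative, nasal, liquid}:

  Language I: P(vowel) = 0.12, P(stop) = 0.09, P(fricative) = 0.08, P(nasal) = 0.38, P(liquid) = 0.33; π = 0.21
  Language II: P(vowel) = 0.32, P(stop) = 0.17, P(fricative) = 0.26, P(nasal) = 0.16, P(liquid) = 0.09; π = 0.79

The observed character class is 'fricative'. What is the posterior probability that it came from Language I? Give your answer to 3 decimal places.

The responsibility of component k is P(Z=k) f_k(x) divided by Σ_j P(Z=j) f_j(x).
Evaluate each component's likelihood at the observed value:
  p_I = P(fricative | comp) = 0.08
  p_II = P(fricative | comp) = 0.26
Weight by the priors:
  P(Z=I)·p_I = 0.21 × 0.08 = 0.0168
  P(Z=II)·p_II = 0.79 × 0.26 = 0.2054
Evidence: 0.0168 + 0.2054 = 0.2222
So the posterior for Language I is 0.0168 / 0.2222 ≈ 0.076.

0.076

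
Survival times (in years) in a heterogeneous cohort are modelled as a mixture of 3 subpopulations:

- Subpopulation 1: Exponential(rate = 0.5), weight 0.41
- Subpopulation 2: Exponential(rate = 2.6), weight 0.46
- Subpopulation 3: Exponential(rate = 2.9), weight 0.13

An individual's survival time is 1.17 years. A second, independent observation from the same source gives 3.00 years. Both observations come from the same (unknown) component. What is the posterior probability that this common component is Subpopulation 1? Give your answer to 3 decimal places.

P(component k | x) = P(Z=k)·f_k(x) / marginal(x), where marginal(x) = Σ_j P(Z=j)·f_j(x).
Since both observations come from the same component, the likelihood for component k is f_k(x₁)·f_k(x₂).
  f_1 = [0.5·e^(−0.5·1.17) = 0.5·e^(−0.5850) = 0.278553] × [0.111565] = 0.0310768
  f_2 = [2.6·e^(−2.6·1.17) = 2.6·e^(−3.0420) = 0.124122] × [0.00106531] = 0.000132229
  f_3 = [2.9·e^(−2.9·1.17) = 2.9·e^(−3.3930) = 0.0974623] × [0.000483099] = 4.70839e-05
Prior × likelihood for each component:
  P(Z=1)·f_1 = 0.41 × 0.0310768 = 0.0127415
  P(Z=2)·f_2 = 0.46 × 0.000132229 = 6.08252e-05
  P(Z=3)·f_3 = 0.13 × 4.70839e-05 = 6.12091e-06
Sum: 0.0127415 + 6.08252e-05 + 6.12091e-06 = 0.0128084
P(Subpopulation 1 | x) ≈ 0.995

0.995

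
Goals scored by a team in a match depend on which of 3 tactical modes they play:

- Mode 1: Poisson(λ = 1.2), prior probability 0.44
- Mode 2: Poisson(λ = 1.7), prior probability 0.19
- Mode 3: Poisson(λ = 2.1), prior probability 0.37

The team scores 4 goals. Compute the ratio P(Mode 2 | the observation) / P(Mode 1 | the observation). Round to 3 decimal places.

1.055

Only the two components matter; the odds are (P(Z=i) f_i(x)) / (P(Z=j) f_j(x)).
Evaluate each component's likelihood at the observed value:
  L_1 = e^(−1.2)·1.2^4/4! = 0.0260232
  L_2 = e^(−1.7)·1.7^4/4! = 0.0635746
  L_3 = e^(−2.1)·2.1^4/4! = 0.099231
Odds = (0.19/0.44) × (0.0635746/0.0260232) = 0.431818 × 2.443 ≈ 1.055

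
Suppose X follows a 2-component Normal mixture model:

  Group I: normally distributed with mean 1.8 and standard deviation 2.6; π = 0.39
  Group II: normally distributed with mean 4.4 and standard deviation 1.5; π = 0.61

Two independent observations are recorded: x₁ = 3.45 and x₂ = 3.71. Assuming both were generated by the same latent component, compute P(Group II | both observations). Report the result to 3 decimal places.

Posterior ∝ prior × likelihood, so P(k | x) ∝ P(Z=k) f_k(x); normalise over all components.
Since both observations come from the same component, the likelihood for component k is f_k(x₁)·f_k(x₂).
  f_I = [(1/(2.6·√(2π)))·exp(−(3.45−1.8)²/(2·2.6²)) = 0.153439·exp(-0.20137) = 0.125454] × [0.117152] = 0.0146972
  f_II = [(1/(1.5·√(2π)))·exp(−(3.45−4.4)²/(2·1.5²)) = 0.265962·exp(-0.20056) = 0.21763] × [0.23926] = 0.0520702
Weight by the priors:
  P(Z=I)·f_I = 0.39 × 0.0146972 = 0.00573191
  P(Z=II)·f_II = 0.61 × 0.0520702 = 0.0317628
Sum: 0.00573191 + 0.0317628 = 0.0374947
So the posterior for Group II is 0.0317628 / 0.0374947 ≈ 0.847.

0.847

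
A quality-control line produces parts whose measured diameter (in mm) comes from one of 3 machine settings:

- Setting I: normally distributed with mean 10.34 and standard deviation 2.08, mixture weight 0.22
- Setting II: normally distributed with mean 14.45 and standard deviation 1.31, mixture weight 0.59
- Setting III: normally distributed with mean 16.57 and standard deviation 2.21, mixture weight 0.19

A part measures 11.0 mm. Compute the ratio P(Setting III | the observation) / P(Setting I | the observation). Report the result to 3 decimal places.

0.036

Only the two components matter; the odds are (π_i f_i(x)) / (π_j f_j(x)).
Component likelihoods at x = 11.0 mm:
  p_I = (1/(2.08·√(2π)))·exp(−(11.0−10.34)²/(2·2.08²)) = 0.191799·exp(-0.05034) = 0.182383
  p_II = (1/(1.31·√(2π)))·exp(−(11.0−14.45)²/(2·1.31²)) = 0.304536·exp(-3.46789) = 0.00949625
  p_III = (1/(2.21·√(2π)))·exp(−(11.0−16.57)²/(2·2.21²)) = 0.180517·exp(-3.17611) = 0.00753615
0.00143187 / 0.0401242 ≈ 0.036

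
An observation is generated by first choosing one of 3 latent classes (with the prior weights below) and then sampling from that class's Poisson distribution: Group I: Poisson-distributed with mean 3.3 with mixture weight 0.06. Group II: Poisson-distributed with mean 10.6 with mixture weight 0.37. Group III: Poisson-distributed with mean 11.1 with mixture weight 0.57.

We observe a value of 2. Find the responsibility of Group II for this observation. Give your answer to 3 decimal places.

0.040

Posterior ∝ prior × likelihood, so P(k | x) ∝ P(Z=k) f_k(x); normalise over all components.
Component likelihoods at x = 2:
  L_I = 0.200829
  L_II = 0.00139978
  L_III = 0.000930995
Multiply by the mixture weights:
  P(Z=I)·L_I = 0.06 × 0.200829 = 0.0120497
  P(Z=II)·L_II = 0.37 × 0.00139978 = 0.000517919
  P(Z=III)·L_III = 0.57 × 0.000930995 = 0.000530667
Evidence: 0.0120497 + 0.000517919 + 0.000530667 = 0.0130983
Responsibility of Group II: 0.000517919 / 0.0130983 ≈ 0.040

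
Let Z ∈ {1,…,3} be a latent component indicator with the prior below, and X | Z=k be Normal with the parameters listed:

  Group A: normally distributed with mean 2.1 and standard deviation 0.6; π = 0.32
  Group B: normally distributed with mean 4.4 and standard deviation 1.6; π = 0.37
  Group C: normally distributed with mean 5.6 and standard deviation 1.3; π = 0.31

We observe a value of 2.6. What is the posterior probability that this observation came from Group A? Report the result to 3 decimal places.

Posterior ∝ prior × likelihood, so P(k | x) ∝ π_k f_k(x); normalise over all components.
Evaluate each component's likelihood at the observed value:
  L_A = 0.469853
  L_B = 0.132423
  L_C = 0.0214073
Weight by the priors:
  π_A·L_A = 0.32 × 0.469853 = 0.150353
  π_B·L_B = 0.37 × 0.132423 = 0.0489965
  π_C·L_C = 0.31 × 0.0214073 = 0.00663625
Normaliser: 0.150353 + 0.0489965 + 0.00663625 = 0.205986
Responsibility of Group A: 0.150353 / 0.205986 ≈ 0.730

0.730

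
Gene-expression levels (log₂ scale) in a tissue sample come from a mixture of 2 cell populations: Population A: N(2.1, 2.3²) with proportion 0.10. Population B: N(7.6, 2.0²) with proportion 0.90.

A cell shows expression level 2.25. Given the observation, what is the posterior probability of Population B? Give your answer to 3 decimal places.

0.225

By Bayes' theorem, P(k | x) = π_k f_k(x) / Σ_j π_j f_j(x).
Component likelihoods at x = 2.25:
  f_A = 0.173085
  f_B = 0.00557257
Weight by the priors:
  π_A·f_A = 0.10 × 0.173085 = 0.0173085
  π_B·f_B = 0.90 × 0.00557257 = 0.00501532
Normaliser: 0.0173085 + 0.00501532 = 0.0223238
Responsibility of Population B: 0.00501532 / 0.0223238 ≈ 0.225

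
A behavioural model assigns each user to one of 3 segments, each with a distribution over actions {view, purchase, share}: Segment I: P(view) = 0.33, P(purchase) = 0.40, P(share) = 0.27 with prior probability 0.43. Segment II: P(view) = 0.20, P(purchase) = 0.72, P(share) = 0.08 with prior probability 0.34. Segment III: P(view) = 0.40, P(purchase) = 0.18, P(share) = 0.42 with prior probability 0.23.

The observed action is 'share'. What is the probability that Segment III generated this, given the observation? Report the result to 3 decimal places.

The responsibility of component k is P(Z=k) f_k(x) divided by Σ_j P(Z=j) f_j(x).
Categorical probabilities:
  p_I = 0.27
  p_II = 0.08
  p_III = 0.42
Prior × likelihood for each component:
  P(Z=I)·p_I = 0.43 × 0.27 = 0.1161
  P(Z=II)·p_II = 0.34 × 0.08 = 0.0272
  P(Z=III)·p_III = 0.23 × 0.42 = 0.0966
Normaliser: 0.1161 + 0.0272 + 0.0966 = 0.2399
P(Segment III | data) ≈ 0.403

0.403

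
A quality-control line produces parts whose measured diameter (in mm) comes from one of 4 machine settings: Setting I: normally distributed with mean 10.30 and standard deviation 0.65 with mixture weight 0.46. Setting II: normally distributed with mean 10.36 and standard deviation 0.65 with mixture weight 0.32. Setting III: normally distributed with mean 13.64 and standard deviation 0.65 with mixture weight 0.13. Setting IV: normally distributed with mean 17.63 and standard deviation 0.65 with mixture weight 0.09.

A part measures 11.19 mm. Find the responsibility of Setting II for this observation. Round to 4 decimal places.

0.4399

Posterior ∝ prior × likelihood, so P(k | x) ∝ π_k f_k(x); normalise over all components.
Component likelihoods at x = 11.19 mm:
  f_I = (1/(0.65·√(2π)))·exp(−(11.19−10.30)²/(2·0.65²)) = 0.613757·exp(-0.93740) = 0.240376
  f_II = (1/(0.65·√(2π)))·exp(−(11.19−10.36)²/(2·0.65²)) = 0.613757·exp(-0.81527) = 0.271601
  f_III = (1/(0.65·√(2π)))·exp(−(11.19−13.64)²/(2·0.65²)) = 0.613757·exp(-7.10355) = 0.000504619
  f_IV = (1/(0.65·√(2π)))·exp(−(11.19−17.63)²/(2·0.65²)) = 0.613757·exp(-49.08118) = 2.96695e-22
Weight by the priors:
  π_I·f_I = 0.46 × 0.240376 = 0.110573
  π_II·f_II = 0.32 × 0.271601 = 0.0869123
  π_III·f_III = 0.13 × 0.000504619 = 6.56005e-05
  π_IV·f_IV = 0.09 × 2.96695e-22 = 2.67025e-23
Evidence: 0.110573 + 0.0869123 + 6.56005e-05 + 2.67025e-23 = 0.197551
Responsibility of Setting II: 0.0869123 / 0.197551 ≈ 0.4399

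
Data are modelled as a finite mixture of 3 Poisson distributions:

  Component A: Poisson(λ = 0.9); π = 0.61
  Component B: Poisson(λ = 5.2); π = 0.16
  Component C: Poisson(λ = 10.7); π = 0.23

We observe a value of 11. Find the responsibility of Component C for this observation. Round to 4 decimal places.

Apply Bayes' rule: the posterior for each component is proportional to its prior times its likelihood at x.
Component likelihoods at x = 11:
  f_A = 3.19629e-09
  f_B = 0.0103884
  f_C = 0.118882
Weight by the priors:
  w_A·f_A = 0.61 × 3.19629e-09 = 1.94974e-09
  w_B·f_B = 0.16 × 0.0103884 = 0.00166215
  w_C·f_C = 0.23 × 0.118882 = 0.0273428
Sum: 1.94974e-09 + 0.00166215 + 0.0273428 = 0.0290049
So the posterior for Component C is 0.0273428 / 0.0290049 ≈ 0.9427.

0.9427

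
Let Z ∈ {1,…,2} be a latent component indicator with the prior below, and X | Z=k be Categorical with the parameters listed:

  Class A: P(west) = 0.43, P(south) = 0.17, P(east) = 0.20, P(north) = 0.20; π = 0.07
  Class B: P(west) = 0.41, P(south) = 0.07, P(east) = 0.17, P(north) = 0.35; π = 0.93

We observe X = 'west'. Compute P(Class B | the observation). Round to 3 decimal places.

0.927

By Bayes' theorem, P(k | x) = P(Z=k) f_k(x) / Σ_j P(Z=j) f_j(x).
Categorical probabilities:
  p_A = P(west | comp) = 0.43
  p_B = P(west | comp) = 0.41
Weight by the priors:
  P(Z=A)·p_A = 0.07 × 0.43 = 0.0301
  P(Z=B)·p_B = 0.93 × 0.41 = 0.3813
Sum: 0.0301 + 0.3813 = 0.4114
So the posterior for Class B is 0.3813 / 0.4114 ≈ 0.927.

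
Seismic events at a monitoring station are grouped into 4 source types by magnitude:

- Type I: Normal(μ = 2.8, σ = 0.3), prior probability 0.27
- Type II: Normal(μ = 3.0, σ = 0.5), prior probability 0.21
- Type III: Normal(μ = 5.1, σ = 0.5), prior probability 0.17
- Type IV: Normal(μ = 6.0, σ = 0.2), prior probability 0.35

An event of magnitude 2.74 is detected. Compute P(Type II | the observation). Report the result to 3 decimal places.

Posterior ∝ prior × likelihood, so P(k | x) ∝ w_k f_k(x); normalise over all components.
Normal densities:
  p_I = 1.30348
  p_II = 0.696985
  p_III = 1.15944e-05
  p_IV = 4.03673e-58
Weight by the priors:
  w_I·p_I = 0.27 × 1.30348 = 0.351938
  w_II·p_II = 0.21 × 0.696985 = 0.146367
  w_III·p_III = 0.17 × 1.15944e-05 = 1.97104e-06
  w_IV·p_IV = 0.35 × 4.03673e-58 = 1.41286e-58
Denominator: 0.351938 + 0.146367 + 1.97104e-06 + 1.41286e-58 = 0.498307
P(Type II | x) = 0.146367 / 0.498307 ≈ 0.294

0.294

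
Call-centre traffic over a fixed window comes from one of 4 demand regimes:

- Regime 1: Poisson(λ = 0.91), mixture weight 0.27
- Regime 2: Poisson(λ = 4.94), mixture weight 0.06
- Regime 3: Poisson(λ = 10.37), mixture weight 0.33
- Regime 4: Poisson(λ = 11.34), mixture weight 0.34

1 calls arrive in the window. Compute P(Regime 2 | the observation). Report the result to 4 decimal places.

0.0210

P(component k | x) = π_k·f_k(x) / marginal(x), where marginal(x) = Σ_j π_j·f_j(x).
Component likelihoods at x = 1 calls:
  p_1 = e^(−0.91)·0.91^1/1! = 0.366297
  p_2 = e^(−4.94)·4.94^1/1! = 0.0353437
  p_3 = e^(−10.37)·10.37^1/1! = 0.000325196
  p_4 = e^(−11.34)·11.34^1/1! = 0.000134807
Prior × likelihood for each component:
  π_1·p_1 = 0.27 × 0.366297 = 0.0989002
  π_2·p_2 = 0.06 × 0.0353437 = 0.00212062
  π_3·p_3 = 0.33 × 0.000325196 = 0.000107315
  π_4·p_4 = 0.34 × 0.000134807 = 4.58345e-05
Marginal: 0.0989002 + 0.00212062 + 0.000107315 + 4.58345e-05 = 0.101174
Responsibility of Regime 2: 0.00212062 / 0.101174 ≈ 0.0210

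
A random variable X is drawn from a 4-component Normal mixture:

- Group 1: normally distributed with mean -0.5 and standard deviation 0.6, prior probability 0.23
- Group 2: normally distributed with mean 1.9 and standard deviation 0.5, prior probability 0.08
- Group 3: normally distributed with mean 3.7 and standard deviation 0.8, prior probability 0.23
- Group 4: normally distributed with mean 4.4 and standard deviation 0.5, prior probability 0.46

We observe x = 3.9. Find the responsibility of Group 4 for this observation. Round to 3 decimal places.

The responsibility of component k is w_k f_k(x) divided by Σ_j w_j f_j(x).
Evaluate each component's likelihood at the observed value:
  p_1 = 1.39657e-12
  p_2 = 0.00026766
  p_3 = 0.483335
  p_4 = 0.483941
Prior × likelihood for each component:
  w_1·p_1 = 0.23 × 1.39657e-12 = 3.21211e-13
  w_2·p_2 = 0.08 × 0.00026766 = 2.14128e-05
  w_3·p_3 = 0.23 × 0.483335 = 0.111167
  w_4·p_4 = 0.46 × 0.483941 = 0.222613
Marginal: 3.21211e-13 + 2.14128e-05 + 0.111167 + 0.222613 = 0.333802
Responsibility of Group 4: 0.222613 / 0.333802 ≈ 0.667

0.667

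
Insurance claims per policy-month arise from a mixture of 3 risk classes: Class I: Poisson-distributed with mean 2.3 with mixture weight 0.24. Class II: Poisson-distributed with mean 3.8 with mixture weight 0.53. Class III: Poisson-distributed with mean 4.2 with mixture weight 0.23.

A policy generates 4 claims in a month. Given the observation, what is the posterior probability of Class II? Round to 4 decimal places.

0.5860

Apply Bayes' rule: the posterior for each component is proportional to its prior times its likelihood at x.
Evaluate each component's likelihood at the observed value:
  L_I = 0.116902
  L_II = 0.194359
  L_III = 0.194424
Multiply by the mixture weights:
  P(Z=I)·L_I = 0.24 × 0.116902 = 0.0280565
  P(Z=II)·L_II = 0.53 × 0.194359 = 0.10301
  P(Z=III)·L_III = 0.23 × 0.194424 = 0.0447174
Marginal: 0.0280565 + 0.10301 + 0.0447174 = 0.175784
P(Class II | x) = 0.10301 / 0.175784 ≈ 0.5860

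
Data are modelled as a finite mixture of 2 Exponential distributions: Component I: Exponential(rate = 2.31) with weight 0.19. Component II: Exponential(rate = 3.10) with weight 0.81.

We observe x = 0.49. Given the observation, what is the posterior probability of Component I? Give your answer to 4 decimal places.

0.2047

Posterior ∝ prior × likelihood, so P(k | x) ∝ P(Z=k) f_k(x); normalise over all components.
Evaluate each component's likelihood at the observed value:
  f_I = 2.31·e^(−2.31·0.49) = 2.31·e^(−1.1319) = 0.74479
  f_II = 3.10·e^(−3.10·0.49) = 3.10·e^(−1.5190) = 0.678685
Weight by the priors:
  P(Z=I)·f_I = 0.19 × 0.74479 = 0.14151
  P(Z=II)·f_II = 0.81 × 0.678685 = 0.549735
Denominator: 0.14151 + 0.549735 = 0.691245
P(Component I | 0.49) = 0.14151 / 0.691245 ≈ 0.2047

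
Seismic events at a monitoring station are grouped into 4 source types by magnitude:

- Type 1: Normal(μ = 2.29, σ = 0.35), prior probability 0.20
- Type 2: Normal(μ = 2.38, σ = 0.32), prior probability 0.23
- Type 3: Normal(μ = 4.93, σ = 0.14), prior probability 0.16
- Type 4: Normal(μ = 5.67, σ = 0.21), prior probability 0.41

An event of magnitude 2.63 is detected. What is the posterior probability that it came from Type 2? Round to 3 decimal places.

By Bayes' theorem, P(k | x) = w_k f_k(x) / Σ_j w_j f_j(x).
Component likelihoods at x = 2.63:
  L_1 = 0.711092
  L_2 = 0.918806
  L_3 = 7.03372e-59
  L_4 = 5.93329e-46
Prior × likelihood for each component:
  w_1·L_1 = 0.20 × 0.711092 = 0.142218
  w_2·L_2 = 0.23 × 0.918806 = 0.211325
  w_3·L_3 = 0.16 × 7.03372e-59 = 1.12539e-59
  w_4·L_4 = 0.41 × 5.93329e-46 = 2.43265e-46
Evidence: 0.142218 + 0.211325 + 1.12539e-59 + 2.43265e-46 = 0.353544
P(Type 2 | 2.63) ≈ 0.598

0.598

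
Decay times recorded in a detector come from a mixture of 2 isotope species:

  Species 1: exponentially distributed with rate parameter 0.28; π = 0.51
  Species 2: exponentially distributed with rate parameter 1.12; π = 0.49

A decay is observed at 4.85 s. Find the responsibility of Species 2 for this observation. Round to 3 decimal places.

Apply Bayes' rule: the posterior for each component is proportional to its prior times its likelihood at x.
Evaluate each component's likelihood at the observed value:
  p_1 = 0.0720089
  p_2 = 0.00489926
Multiply by the mixture weights:
  π_1·p_1 = 0.51 × 0.0720089 = 0.0367245
  π_2·p_2 = 0.49 × 0.00489926 = 0.00240064
Marginal: 0.0367245 + 0.00240064 = 0.0391252
P(Species 2 | the observation) ≈ 0.061

0.061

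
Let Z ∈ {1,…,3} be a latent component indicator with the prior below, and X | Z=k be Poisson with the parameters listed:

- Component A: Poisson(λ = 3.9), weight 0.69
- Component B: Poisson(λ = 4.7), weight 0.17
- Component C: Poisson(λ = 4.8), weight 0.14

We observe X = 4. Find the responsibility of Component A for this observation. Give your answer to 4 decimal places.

0.7028

The responsibility of component k is P(Z=k) f_k(x) divided by Σ_j P(Z=j) f_j(x).
Poisson probabilities:
  p_A = 0.195119
  p_B = 0.184925
  p_C = 0.182029
Multiply by the mixture weights:
  P(Z=A)·p_A = 0.69 × 0.195119 = 0.134632
  P(Z=B)·p_B = 0.17 × 0.184925 = 0.0314373
  P(Z=C)·p_C = 0.14 × 0.182029 = 0.025484
Normaliser: 0.134632 + 0.0314373 + 0.025484 = 0.191553
P(Component A | x) ≈ 0.7028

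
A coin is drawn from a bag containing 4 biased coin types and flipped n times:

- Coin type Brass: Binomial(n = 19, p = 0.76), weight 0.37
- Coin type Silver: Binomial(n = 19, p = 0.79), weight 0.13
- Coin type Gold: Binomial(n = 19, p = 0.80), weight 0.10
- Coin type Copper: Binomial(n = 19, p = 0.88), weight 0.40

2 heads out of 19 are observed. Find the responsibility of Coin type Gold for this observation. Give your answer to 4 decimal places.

By Bayes' theorem, P(k | x) = π_k f_k(x) / Σ_j π_j f_j(x).
Evaluate each component's likelihood at the observed value:
  p_Brass = C(19,2)·0.76^2·0.24^17 = 171·0.5776·2.90798e-11 = 2.8722e-09
  p_Silver = C(19,2)·0.79^2·0.21^17 = 171·0.6241·3.00419e-12 = 3.20611e-10
  p_Gold = C(19,2)·0.80^2·0.20^17 = 171·0.64·1.31072e-12 = 1.43445e-10
  p_Copper = C(19,2)·0.88^2·0.12^17 = 171·0.7744·2.21861e-16 = 2.93794e-14
Weight by the priors:
  π_Brass·p_Brass = 0.37 × 2.8722e-09 = 1.06271e-09
  π_Silver·p_Silver = 0.13 × 3.20611e-10 = 4.16794e-11
  π_Gold·p_Gold = 0.10 × 1.43445e-10 = 1.43445e-11
  π_Copper·p_Copper = 0.40 × 2.93794e-14 = 1.17518e-14
Denominator: 1.06271e-09 + 4.16794e-11 + 1.43445e-11 + 1.17518e-14 = 1.11875e-09
Responsibility of Coin type Gold: 1.43445e-11 / 1.11875e-09 ≈ 0.0128

0.0128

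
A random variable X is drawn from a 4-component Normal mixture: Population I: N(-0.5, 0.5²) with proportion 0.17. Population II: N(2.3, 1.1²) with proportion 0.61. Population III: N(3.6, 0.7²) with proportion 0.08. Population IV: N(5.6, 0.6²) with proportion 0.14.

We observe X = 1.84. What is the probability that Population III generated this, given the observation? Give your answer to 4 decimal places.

Posterior ∝ prior × likelihood, so P(k | x) ∝ π_k f_k(x); normalise over all components.
Evaluate each component's likelihood at the observed value:
  p_I = (1/(0.5·√(2π)))·exp(−(1.84−-0.5)²/(2·0.5²)) = 0.797885·exp(-10.95120) = 1.39925e-05
  p_II = (1/(1.1·√(2π)))·exp(−(1.84−2.3)²/(2·1.1²)) = 0.362675·exp(-0.08744) = 0.33231
  p_III = (1/(0.7·√(2π)))·exp(−(1.84−3.6)²/(2·0.7²)) = 0.569918·exp(-3.16082) = 0.0241594
  p_IV = (1/(0.6·√(2π)))·exp(−(1.84−5.6)²/(2·0.6²)) = 0.664904·exp(-19.63556) = 1.97308e-09
Unnormalised posteriors:
  π_I·p_I = 0.17 × 1.39925e-05 = 2.37872e-06
  π_II·p_II = 0.61 × 0.33231 = 0.202709
  π_III·p_III = 0.08 × 0.0241594 = 0.00193276
  π_IV·p_IV = 0.14 × 1.97308e-09 = 2.76232e-10
Evidence: 2.37872e-06 + 0.202709 + 0.00193276 + 2.76232e-10 = 0.204644
So the posterior for Population III is 0.00193276 / 0.204644 ≈ 0.0094.

0.0094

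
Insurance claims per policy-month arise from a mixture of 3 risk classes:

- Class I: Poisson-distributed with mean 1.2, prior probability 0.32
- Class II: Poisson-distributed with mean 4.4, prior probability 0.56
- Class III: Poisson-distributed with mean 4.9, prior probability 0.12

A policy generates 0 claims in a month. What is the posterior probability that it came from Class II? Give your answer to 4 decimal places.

By Bayes' theorem, P(k | x) = π_k f_k(x) / Σ_j π_j f_j(x).
Evaluate each component's likelihood at the observed value:
  p_I = e^(−1.2)·1.2^0/0! = 0.301194
  p_II = e^(−4.4)·4.4^0/0! = 0.0122773
  p_III = e^(−4.9)·4.9^0/0! = 0.00744658
Unnormalised posteriors:
  π_I·p_I = 0.32 × 0.301194 = 0.0963821
  π_II·p_II = 0.56 × 0.0122773 = 0.00687531
  π_III·p_III = 0.12 × 0.00744658 = 0.00089359
Normaliser: 0.0963821 + 0.00687531 + 0.00089359 = 0.104151
P(Class II | 0 claims) = 0.00687531 / 0.104151 ≈ 0.0660

0.0660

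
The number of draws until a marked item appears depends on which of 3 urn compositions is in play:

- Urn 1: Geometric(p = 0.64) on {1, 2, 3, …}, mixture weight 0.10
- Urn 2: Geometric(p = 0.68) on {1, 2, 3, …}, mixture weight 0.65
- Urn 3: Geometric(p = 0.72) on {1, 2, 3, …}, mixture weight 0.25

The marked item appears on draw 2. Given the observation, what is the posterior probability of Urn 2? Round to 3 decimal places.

Apply Bayes' rule: the posterior for each component is proportional to its prior times its likelihood at x.
Component likelihoods at x = 2:
  p_1 = 0.64·(1−0.64)^1 = 0.64·0.36 = 0.2304
  p_2 = 0.68·(1−0.68)^1 = 0.68·0.32 = 0.2176
  p_3 = 0.72·(1−0.72)^1 = 0.72·0.28 = 0.2016
Multiply by the mixture weights:
  π_1·p_1 = 0.10 × 0.2304 = 0.02304
  π_2·p_2 = 0.65 × 0.2176 = 0.14144
  π_3·p_3 = 0.25 × 0.2016 = 0.0504
Sum: 0.02304 + 0.14144 + 0.0504 = 0.21488
P(Urn 2 | 2) = 0.14144 / 0.21488 ≈ 0.658

0.658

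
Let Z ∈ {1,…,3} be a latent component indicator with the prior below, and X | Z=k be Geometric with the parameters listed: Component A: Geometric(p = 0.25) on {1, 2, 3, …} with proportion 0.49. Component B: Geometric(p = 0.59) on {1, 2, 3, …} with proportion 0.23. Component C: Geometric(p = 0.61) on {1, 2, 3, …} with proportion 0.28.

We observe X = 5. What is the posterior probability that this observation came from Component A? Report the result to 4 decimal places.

0.8327

Apply Bayes' rule: the posterior for each component is proportional to its prior times its likelihood at x.
Component likelihoods at x = 5:
  f_A = 0.25·(1−0.25)^4 = 0.25·0.316406 = 0.0791016
  f_B = 0.59·(1−0.59)^4 = 0.59·0.0282576 = 0.016672
  f_C = 0.61·(1−0.61)^4 = 0.61·0.0231344 = 0.014112
Prior × likelihood for each component:
  π_A·f_A = 0.49 × 0.0791016 = 0.0387598
  π_B·f_B = 0.23 × 0.016672 = 0.00383456
  π_C·f_C = 0.28 × 0.014112 = 0.00395136
Normaliser: 0.0387598 + 0.00383456 + 0.00395136 = 0.0465457
Responsibility of Component A: 0.0387598 / 0.0465457 ≈ 0.8327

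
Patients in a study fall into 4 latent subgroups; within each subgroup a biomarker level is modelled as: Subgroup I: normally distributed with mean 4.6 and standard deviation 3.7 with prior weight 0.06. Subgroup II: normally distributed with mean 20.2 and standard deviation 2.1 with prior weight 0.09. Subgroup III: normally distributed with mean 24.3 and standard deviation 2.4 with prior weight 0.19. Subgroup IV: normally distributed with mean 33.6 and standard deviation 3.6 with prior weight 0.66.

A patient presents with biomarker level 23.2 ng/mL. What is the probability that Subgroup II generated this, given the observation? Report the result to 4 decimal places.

P(component k | x) = π_k·f_k(x) / marginal(x), where marginal(x) = Σ_j π_j·f_j(x).
Evaluate each component's likelihood at the observed value:
  L_I = 3.50897e-07
  L_II = 0.0684752
  L_III = 0.149652
  L_IV = 0.00170752
Unnormalised posteriors:
  π_I·L_I = 0.06 × 3.50897e-07 = 2.10538e-08
  π_II·L_II = 0.09 × 0.0684752 = 0.00616277
  π_III·L_III = 0.19 × 0.149652 = 0.0284339
  π_IV·L_IV = 0.66 × 0.00170752 = 0.00112696
Sum: 2.10538e-08 + 0.00616277 + 0.0284339 + 0.00112696 = 0.0357237
Responsibility of Subgroup II: 0.00616277 / 0.0357237 ≈ 0.1725

0.1725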